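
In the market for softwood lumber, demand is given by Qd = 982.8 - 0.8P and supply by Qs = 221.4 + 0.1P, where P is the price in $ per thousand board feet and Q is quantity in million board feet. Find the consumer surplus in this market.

Consumer surplus = 58522.5

The market clears where 982.8 - 0.8P = 221.4 + 0.1P. Rearranging, 0.9P = 761.4, hence P* = 846.
Substitute back: Q* = 982.8 - 0.8(846) = 306.
Demand choke price (Qd = 0): P = 982.8/0.8 = 1228.5. Consumer surplus = ½ × (1228.5 - 846) × 306 = 58522.5.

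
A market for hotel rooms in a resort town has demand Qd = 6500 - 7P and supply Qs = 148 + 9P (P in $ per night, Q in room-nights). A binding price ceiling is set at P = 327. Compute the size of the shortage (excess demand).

Shortage = 1120

With P fixed at 327, quantity demanded is 4211 and quantity supplied is 3091.
Shortage = Qd - Qs = 4211 - 3091 = 1120.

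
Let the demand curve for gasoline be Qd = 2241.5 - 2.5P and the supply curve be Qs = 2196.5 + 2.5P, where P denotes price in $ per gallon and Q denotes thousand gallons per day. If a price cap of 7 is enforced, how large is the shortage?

Shortage = 10

At P = 7: Qd = 2224 and Qs = 2214.
Shortage = Qd - Qs = 2224 - 2214 = 10.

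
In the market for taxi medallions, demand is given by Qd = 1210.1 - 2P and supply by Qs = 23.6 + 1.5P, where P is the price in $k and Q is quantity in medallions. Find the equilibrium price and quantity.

Equating demand and supply, 1210.1 - 2P = 23.6 + 1.5P gives 3.5P = 1186.5, so P* = 339.
From the demand curve, Q* = 1210.1 - 2(339) = 532.1.

P* = 339, Q* = 532.1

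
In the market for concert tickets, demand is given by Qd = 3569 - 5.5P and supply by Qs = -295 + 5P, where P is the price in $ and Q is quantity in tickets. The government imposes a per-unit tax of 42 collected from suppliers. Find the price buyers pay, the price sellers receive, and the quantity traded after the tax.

P_b = 388, P_s = 346, Q = 1435

With a tax of 42 on suppliers, they supply based on the net price P_s = P_b - 42, so Qs = -505 + 5P_b.
Equate demand and the shifted supply: 3569 - 5.5P_b = -505 + 5P_b, giving 10.5P_b = 4074, so P_b = 388.
Then P_s = 388 - 42 = 346 and Q = 3569 - 5.5(388) = 1435.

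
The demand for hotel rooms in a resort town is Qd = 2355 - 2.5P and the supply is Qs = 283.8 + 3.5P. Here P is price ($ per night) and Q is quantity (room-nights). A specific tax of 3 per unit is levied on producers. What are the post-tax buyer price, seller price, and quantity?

The tax drives a wedge P_b - P_s = 3. Substituting P_s = P_b - 3 into supply: Qs = 273.3 + 3.5P_b.
Equate demand and the shifted supply: 2355 - 2.5P_b = 273.3 + 3.5P_b, giving 6P_b = 2081.7, so P_b = 346.95.
Then P_s = 346.95 - 3 = 343.95 and Q = 2355 - 2.5(346.95) = 1487.625.

P_b = 346.95, P_s = 343.95, Q = 1487.625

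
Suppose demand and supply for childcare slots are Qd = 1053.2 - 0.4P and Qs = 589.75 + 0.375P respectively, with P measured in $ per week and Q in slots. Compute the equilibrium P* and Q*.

P* = 598, Q* = 814

The market clears where 1053.2 - 0.4P = 589.75 + 0.375P. Rearranging, 0.775P = 463.45, hence P* = 598.
From the demand curve, Q* = 1053.2 - 0.4(598) = 814.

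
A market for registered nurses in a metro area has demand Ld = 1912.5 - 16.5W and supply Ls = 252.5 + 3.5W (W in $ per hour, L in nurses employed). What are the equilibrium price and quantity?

W* = 83, L* = 543

Equating demand and supply, 1912.5 - 16.5W = 252.5 + 3.5W gives 20W = 1660, so W* = 83.
Substitute back: L* = 1912.5 - 16.5(83) = 543.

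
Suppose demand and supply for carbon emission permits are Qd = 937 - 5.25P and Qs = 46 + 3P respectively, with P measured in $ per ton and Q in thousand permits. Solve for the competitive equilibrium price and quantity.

P* = 108, Q* = 370

Equating demand and supply, 937 - 5.25P = 46 + 3P gives 8.25P = 891, so P* = 108.
Substitute back: Q* = 937 - 5.25(108) = 370.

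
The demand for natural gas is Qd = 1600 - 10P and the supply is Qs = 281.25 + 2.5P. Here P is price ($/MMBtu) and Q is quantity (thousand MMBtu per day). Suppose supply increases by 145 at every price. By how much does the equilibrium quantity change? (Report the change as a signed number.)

Equating demand and supply, 1600 - 10P = 281.25 + 2.5P gives 12.5P = 1318.75, so P* = 105.5.
Substitute back: Q* = 1600 - 10(105.5) = 545.
After the shift, supply is Qs = 426.25 + 2.5P.
Re-solving, 12.5P = 1173.75 gives P = 93.9 and Q = 661.
ΔQ = 661 - 545 = 116.

ΔQ = 116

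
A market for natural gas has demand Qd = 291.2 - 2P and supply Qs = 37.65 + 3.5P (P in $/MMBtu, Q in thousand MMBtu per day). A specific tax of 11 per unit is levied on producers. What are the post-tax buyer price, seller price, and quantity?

P_b = 53.1, P_s = 42.1, Q = 185

The tax drives a wedge P_b - P_s = 11. Substituting P_s = P_b - 11 into supply: Qs = -0.85 + 3.5P_b.
Market clearing requires 291.2 - 2P_b = -0.85 + 3.5P_b; hence 292.05 = 5.5P_b and P_b = 53.1.
So P_s = 42.1 and the quantity traded is Q = 291.2 - 2(53.1) = 185.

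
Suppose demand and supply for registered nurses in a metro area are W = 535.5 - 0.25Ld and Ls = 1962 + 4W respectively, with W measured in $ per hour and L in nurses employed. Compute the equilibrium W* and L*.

W* = 22.5, L* = 2052

In direct form, Ld = 2142 - 4W.
Set Ld = Ls: 2142 - 4W = 1962 + 4W, so 180 = 8W and W* = 22.5.
From the demand curve, L* = 2142 - 4(22.5) = 2052.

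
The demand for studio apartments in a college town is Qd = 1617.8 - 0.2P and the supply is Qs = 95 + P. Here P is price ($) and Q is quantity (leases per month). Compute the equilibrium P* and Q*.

P* = 1269, Q* = 1364

Equating demand and supply, 1617.8 - 0.2P = 95 + P gives 1.2P = 1522.8, so P* = 1269.
Substitute back: Q* = 1617.8 - 0.2(1269) = 1364.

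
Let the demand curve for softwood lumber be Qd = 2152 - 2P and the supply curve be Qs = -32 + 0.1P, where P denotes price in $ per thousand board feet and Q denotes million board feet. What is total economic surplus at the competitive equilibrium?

At equilibrium Qd = Qs, so 2152 - 2P = -32 + 0.1P; collecting terms, 2184 = 2.1P and P* = 1040.
Plugging P* into demand: Q* = 2152 - 2(1040) = 72.
Demand choke price = 1076; supply choke price = 320. CS = ½(1076 - 1040)(72) = 1296; PS = ½(1040 - 320)(72) = 25920. Total surplus = 27216.

Total surplus = 27216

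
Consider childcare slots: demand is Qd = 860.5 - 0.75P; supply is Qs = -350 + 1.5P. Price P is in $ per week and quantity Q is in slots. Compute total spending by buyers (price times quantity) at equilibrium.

Total spending by buyers = 245866

The market clears where 860.5 - 0.75P = -350 + 1.5P. Rearranging, 2.25P = 1210.5, hence P* = 538.
Substitute back: Q* = 860.5 - 0.75(538) = 457.
Total spending by buyers = P* × Q* = 538 × 457 = 245866.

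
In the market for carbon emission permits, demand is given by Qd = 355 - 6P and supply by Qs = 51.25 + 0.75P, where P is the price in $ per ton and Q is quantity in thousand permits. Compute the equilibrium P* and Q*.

P* = 45, Q* = 85

The market clears where 355 - 6P = 51.25 + 0.75P. Rearranging, 6.75P = 303.75, hence P* = 45.
Then Q* = 355 - 6(45) = 85.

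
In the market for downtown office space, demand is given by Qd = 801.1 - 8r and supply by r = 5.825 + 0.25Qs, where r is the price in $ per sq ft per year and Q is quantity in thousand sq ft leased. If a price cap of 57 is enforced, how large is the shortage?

Shortage = 140.4

In direct form, Qs = -23.3 + 4r.
Evaluating both curves at the ceiling price 57 gives Qd = 345.1, Qs = 204.7.
Shortage = Qd - Qs = 345.1 - 204.7 = 140.4.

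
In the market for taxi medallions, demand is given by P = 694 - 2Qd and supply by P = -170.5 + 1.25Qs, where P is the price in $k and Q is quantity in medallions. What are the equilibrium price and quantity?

P* = 162, Q* = 266

In direct form, Qd = 347 - 0.5P and Qs = 136.4 + 0.8P.
The market clears where 347 - 0.5P = 136.4 + 0.8P. Rearranging, 1.3P = 210.6, hence P* = 162.
Substitute back: Q* = 347 - 0.5(162) = 266.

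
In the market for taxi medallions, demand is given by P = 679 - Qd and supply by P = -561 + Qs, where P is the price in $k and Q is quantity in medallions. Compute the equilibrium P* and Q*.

P* = 59, Q* = 620

Solving each curve for Q: Qd = 679 - P and Qs = 561 + P.
At equilibrium Qd = Qs, so 679 - P = 561 + P; collecting terms, 118 = 2P and P* = 59.
From the demand curve, Q* = 679 - 59 = 620.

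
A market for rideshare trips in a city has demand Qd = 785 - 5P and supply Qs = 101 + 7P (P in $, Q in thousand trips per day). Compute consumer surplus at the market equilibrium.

Consumer surplus = 25000

The market clears where 785 - 5P = 101 + 7P. Rearranging, 12P = 684, hence P* = 57.
Plugging P* into demand: Q* = 785 - 5(57) = 500.
Demand choke price (Qd = 0): P = 785/5 = 157. Consumer surplus = ½ × (157 - 57) × 500 = 25000.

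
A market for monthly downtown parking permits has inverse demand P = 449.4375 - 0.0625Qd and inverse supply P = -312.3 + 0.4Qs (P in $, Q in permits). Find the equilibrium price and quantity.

Rewriting in direct form: Qd = 7191 - 16P and Qs = 780.75 + 2.5P.
At equilibrium Qd = Qs, so 7191 - 16P = 780.75 + 2.5P; collecting terms, 6410.25 = 18.5P and P* = 346.5.
Then Q* = 7191 - 16(346.5) = 1647.

P* = 346.5, Q* = 1647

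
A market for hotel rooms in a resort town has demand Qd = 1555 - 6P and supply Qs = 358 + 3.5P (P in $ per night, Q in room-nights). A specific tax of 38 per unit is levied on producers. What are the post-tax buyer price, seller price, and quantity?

P_b = 140, P_s = 102, Q = 715

The tax drives a wedge P_b - P_s = 38. Substituting P_s = P_b - 38 into supply: Qs = 225 + 3.5P_b.
Set Qd = Qs: 1555 - 6P_b = 225 + 3.5P_b, so 1330 = 9.5P_b and P_b = 140.
Then P_s = 140 - 38 = 102 and Q = 1555 - 6(140) = 715.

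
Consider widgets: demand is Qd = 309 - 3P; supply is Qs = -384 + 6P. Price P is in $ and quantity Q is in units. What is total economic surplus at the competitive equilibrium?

Set Qd = Qs: 309 - 3P = -384 + 6P, so 693 = 9P and P* = 77.
Then Q* = 309 - 3(77) = 78.
Demand choke price = 103; supply choke price = 64. CS = ½(103 - 77)(78) = 1014; PS = ½(77 - 64)(78) = 507. Total surplus = 1521.

Total surplus = 1521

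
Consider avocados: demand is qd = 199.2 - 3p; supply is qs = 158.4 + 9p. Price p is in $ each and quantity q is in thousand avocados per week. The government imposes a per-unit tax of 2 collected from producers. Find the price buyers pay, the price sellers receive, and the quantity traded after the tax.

p_b = 4.9, p_s = 2.9, q = 184.5

The tax drives a wedge p_b - p_s = 2. Substituting p_s = p_b - 2 into supply: qs = 140.4 + 9p_b.
Equate demand and the shifted supply: 199.2 - 3p_b = 140.4 + 9p_b, giving 12p_b = 58.8, so p_b = 4.9.
So p_s = 2.9 and the quantity traded is q = 199.2 - 3(4.9) = 184.5.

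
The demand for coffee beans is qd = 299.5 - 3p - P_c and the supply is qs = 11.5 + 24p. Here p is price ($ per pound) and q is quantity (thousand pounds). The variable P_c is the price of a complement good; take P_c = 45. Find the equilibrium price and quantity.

p* = 9, q* = 227.5

With P_c = 45, demand is qd = 254.5 - 3p.
Set qd = qs: 254.5 - 3p = 11.5 + 24p, so 243 = 27p and p* = 9.
Plugging p* into demand: q* = 254.5 - 3(9) = 227.5.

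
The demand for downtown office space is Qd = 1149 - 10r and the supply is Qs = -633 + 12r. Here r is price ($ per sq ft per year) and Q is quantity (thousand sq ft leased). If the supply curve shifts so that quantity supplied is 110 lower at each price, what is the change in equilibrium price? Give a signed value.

Δr = 5

Set Qd = Qs: 1149 - 10r = -633 + 12r, so 1782 = 22r and r* = 81.
Then Q* = 1149 - 10(81) = 339.
After the shift, supply is Qs = -743 + 12r.
The new intersection has 1892 = 22r, i.e. r = 86, Q = 289.
Δr = 86 - 81 = 5.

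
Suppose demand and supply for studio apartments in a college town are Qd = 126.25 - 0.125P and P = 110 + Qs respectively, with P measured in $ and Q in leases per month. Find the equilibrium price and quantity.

Solving each curve for Q: Qs = -110 + P.
Equating demand and supply, 126.25 - 0.125P = -110 + P gives 1.125P = 236.25, so P* = 210.
Substitute back: Q* = 126.25 - 0.125(210) = 100.

P* = 210, Q* = 100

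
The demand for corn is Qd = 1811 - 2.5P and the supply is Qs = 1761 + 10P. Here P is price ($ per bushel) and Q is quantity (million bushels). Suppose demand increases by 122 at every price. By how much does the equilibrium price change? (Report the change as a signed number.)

Equating demand and supply, 1811 - 2.5P = 1761 + 10P gives 12.5P = 50, so P* = 4.
Then Q* = 1811 - 2.5(4) = 1801.
After the shift, demand is Qd = 1933 - 2.5P.
The new intersection has 172 = 12.5P, i.e. P = 13.76, Q = 1898.6.
ΔP = 13.76 - 4 = 9.76.

ΔP = 9.76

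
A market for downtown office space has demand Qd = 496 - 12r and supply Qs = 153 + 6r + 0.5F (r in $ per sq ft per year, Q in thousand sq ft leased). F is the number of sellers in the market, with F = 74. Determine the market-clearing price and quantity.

With F = 74, supply is Qs = 190 + 6r.
Set Qd = Qs: 496 - 12r = 190 + 6r, so 306 = 18r and r* = 17.
Then Q* = 496 - 12(17) = 292.

r* = 17, Q* = 292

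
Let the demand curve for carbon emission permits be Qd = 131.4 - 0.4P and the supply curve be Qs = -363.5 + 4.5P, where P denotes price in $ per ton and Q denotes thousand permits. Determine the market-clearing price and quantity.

At equilibrium Qd = Qs, so 131.4 - 0.4P = -363.5 + 4.5P; collecting terms, 494.9 = 4.9P and P* = 101.
From the demand curve, Q* = 131.4 - 0.4(101) = 91.

P* = 101, Q* = 91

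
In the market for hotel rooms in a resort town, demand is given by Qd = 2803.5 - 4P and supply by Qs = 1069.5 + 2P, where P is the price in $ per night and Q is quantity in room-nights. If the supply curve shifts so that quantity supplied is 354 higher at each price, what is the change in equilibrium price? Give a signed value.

At equilibrium Qd = Qs, so 2803.5 - 4P = 1069.5 + 2P; collecting terms, 1734 = 6P and P* = 289.
From the demand curve, Q* = 2803.5 - 4(289) = 1647.5.
After the shift, supply is Qs = 1423.5 + 2P.
The new intersection has 1380 = 6P, i.e. P = 230, Q = 1883.5.
ΔP = 230 - 289 = -59.

ΔP = -59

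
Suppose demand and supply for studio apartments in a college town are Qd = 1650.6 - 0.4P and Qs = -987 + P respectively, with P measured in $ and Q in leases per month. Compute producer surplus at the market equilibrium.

Producer surplus = 402304.5

Equating demand and supply, 1650.6 - 0.4P = -987 + P gives 1.4P = 2637.6, so P* = 1884.
Plugging P* into demand: Q* = 1650.6 - 0.4(1884) = 897.
Supply choke price (Qs = 0): P = 987. Producer surplus = ½ × (1884 - 987) × 897 = 402304.5.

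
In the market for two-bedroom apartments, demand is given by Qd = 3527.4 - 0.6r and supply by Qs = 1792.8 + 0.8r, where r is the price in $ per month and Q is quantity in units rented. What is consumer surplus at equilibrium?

Set Qd = Qs: 3527.4 - 0.6r = 1792.8 + 0.8r, so 1734.6 = 1.4r and r* = 1239.
Then Q* = 3527.4 - 0.6(1239) = 2784.
Demand choke price (Qd = 0): r = 3527.4/0.6 = 5879. Consumer surplus = ½ × (5879 - 1239) × 2784 = 6458880.

Consumer surplus = 6458880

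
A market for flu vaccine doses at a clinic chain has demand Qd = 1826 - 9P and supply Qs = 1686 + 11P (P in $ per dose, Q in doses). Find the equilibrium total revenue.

Total revenue = 12341

At equilibrium Qd = Qs, so 1826 - 9P = 1686 + 11P; collecting terms, 140 = 20P and P* = 7.
Then Q* = 1826 - 9(7) = 1763.
Total revenue = P* × Q* = 7 × 1763 = 12341.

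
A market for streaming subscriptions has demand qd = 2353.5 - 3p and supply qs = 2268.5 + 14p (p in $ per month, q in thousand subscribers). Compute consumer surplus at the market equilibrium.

Consumer surplus = 911430.375

The market clears where 2353.5 - 3p = 2268.5 + 14p. Rearranging, 17p = 85, hence p* = 5.
Plugging p* into demand: q* = 2353.5 - 3(5) = 2338.5.
Demand choke price (qd = 0): p = 2353.5/3 = 784.5. Consumer surplus = ½ × (784.5 - 5) × 2338.5 = 911430.375.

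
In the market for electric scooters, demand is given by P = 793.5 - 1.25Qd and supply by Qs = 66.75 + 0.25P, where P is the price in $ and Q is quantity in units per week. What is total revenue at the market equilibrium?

Total revenue = 109282

Inverting to quantity form: Qd = 634.8 - 0.8P.
Set Qd = Qs: 634.8 - 0.8P = 66.75 + 0.25P, so 568.05 = 1.05P and P* = 541.
Then Q* = 634.8 - 0.8(541) = 202.
Total revenue = P* × Q* = 541 × 202 = 109282.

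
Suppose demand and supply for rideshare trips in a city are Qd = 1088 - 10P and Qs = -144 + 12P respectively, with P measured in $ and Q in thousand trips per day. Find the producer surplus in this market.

Equating demand and supply, 1088 - 10P = -144 + 12P gives 22P = 1232, so P* = 56.
From the demand curve, Q* = 1088 - 10(56) = 528.
Supply choke price (Qs = 0): P = 12. Producer surplus = ½ × (56 - 12) × 528 = 11616.

Producer surplus = 11616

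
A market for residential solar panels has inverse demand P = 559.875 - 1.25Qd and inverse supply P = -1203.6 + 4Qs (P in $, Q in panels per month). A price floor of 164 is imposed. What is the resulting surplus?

Surplus = 25.2

Solving each curve for Q: Qd = 447.9 - 0.8P and Qs = 300.9 + 0.25P.
With P fixed at 164, quantity demanded is 316.7 and quantity supplied is 341.9.
Surplus = Qs - Qd = 341.9 - 316.7 = 25.2.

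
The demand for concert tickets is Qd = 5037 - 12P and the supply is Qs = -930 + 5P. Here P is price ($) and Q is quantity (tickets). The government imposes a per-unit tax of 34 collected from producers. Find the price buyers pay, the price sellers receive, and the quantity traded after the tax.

P_b = 361, P_s = 327, Q = 705

The tax drives a wedge P_b - P_s = 34. Substituting P_s = P_b - 34 into supply: Qs = -1100 + 5P_b.
Market clearing requires 5037 - 12P_b = -1100 + 5P_b; hence 6137 = 17P_b and P_b = 361.
So P_s = 327 and the quantity traded is Q = 5037 - 12(361) = 705.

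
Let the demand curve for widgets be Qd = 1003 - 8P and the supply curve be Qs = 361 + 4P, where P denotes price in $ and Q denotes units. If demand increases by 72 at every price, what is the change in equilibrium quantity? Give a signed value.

ΔQ = 24

The market clears where 1003 - 8P = 361 + 4P. Rearranging, 12P = 642, hence P* = 53.5.
From the demand curve, Q* = 1003 - 8(53.5) = 575.
After the shift, demand is Qd = 1075 - 8P.
Re-solving, 12P = 714 gives P = 59.5 and Q = 599.
ΔQ = 599 - 575 = 24.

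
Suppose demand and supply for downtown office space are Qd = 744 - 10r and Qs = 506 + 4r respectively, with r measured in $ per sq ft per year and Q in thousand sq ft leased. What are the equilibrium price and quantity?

r* = 17, Q* = 574

Equating demand and supply, 744 - 10r = 506 + 4r gives 14r = 238, so r* = 17.
Substitute back: Q* = 744 - 10(17) = 574.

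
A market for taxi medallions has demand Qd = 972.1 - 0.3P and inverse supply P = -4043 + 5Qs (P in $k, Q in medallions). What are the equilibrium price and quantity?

Solving each curve for Q: Qs = 808.6 + 0.2P.
Equating demand and supply, 972.1 - 0.3P = 808.6 + 0.2P gives 0.5P = 163.5, so P* = 327.
Plugging P* into demand: Q* = 972.1 - 0.3(327) = 874.

P* = 327, Q* = 874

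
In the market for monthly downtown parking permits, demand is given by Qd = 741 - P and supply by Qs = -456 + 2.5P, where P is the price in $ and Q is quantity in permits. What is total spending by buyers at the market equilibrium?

Total spending by buyers = 136458

Equating demand and supply, 741 - P = -456 + 2.5P gives 3.5P = 1197, so P* = 342.
Substitute back: Q* = 741 - 342 = 399.
Total spending by buyers = P* × Q* = 342 × 399 = 136458.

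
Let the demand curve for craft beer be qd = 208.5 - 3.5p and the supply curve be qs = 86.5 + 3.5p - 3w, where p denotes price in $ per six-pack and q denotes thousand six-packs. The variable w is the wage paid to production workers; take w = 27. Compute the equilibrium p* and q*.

p* = 29, q* = 107

With w = 27, supply is qs = 5.5 + 3.5p.
Equating demand and supply, 208.5 - 3.5p = 5.5 + 3.5p gives 7p = 203, so p* = 29.
Substitute back: q* = 208.5 - 3.5(29) = 107.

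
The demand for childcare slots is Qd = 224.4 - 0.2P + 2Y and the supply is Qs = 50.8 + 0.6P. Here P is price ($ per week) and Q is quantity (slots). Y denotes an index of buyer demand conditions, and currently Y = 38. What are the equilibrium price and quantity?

With Y = 38, demand is Qd = 300.4 - 0.2P.
Equating demand and supply, 300.4 - 0.2P = 50.8 + 0.6P gives 0.8P = 249.6, so P* = 312.
Then Q* = 300.4 - 0.2(312) = 238.

P* = 312, Q* = 238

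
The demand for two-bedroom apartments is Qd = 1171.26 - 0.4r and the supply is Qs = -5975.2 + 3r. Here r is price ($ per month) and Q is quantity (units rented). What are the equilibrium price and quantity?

Equating demand and supply, 1171.26 - 0.4r = -5975.2 + 3r gives 3.4r = 7146.46, so r* = 2101.9.
Plugging r* into demand: Q* = 1171.26 - 0.4(2101.9) = 330.5.

r* = 2101.9, Q* = 330.5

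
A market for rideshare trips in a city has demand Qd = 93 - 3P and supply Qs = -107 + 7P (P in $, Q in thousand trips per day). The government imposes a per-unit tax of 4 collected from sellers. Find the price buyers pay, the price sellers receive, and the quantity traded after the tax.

Sellers keep P_s = P_b - 4 per unit, so supply in terms of the buyer price is Qs = -135 + 7P_b.
Set Qd = Qs: 93 - 3P_b = -135 + 7P_b, so 228 = 10P_b and P_b = 22.8.
Then P_s = 22.8 - 4 = 18.8 and Q = 93 - 3(22.8) = 24.6.

P_b = 22.8, P_s = 18.8, Q = 24.6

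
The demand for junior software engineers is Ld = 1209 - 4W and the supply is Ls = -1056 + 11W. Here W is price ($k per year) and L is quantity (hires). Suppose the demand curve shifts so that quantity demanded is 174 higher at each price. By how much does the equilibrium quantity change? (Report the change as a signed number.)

ΔL = 127.6

At equilibrium Ld = Ls, so 1209 - 4W = -1056 + 11W; collecting terms, 2265 = 15W and W* = 151.
Then L* = 1209 - 4(151) = 605.
After the shift, demand is Ld = 1383 - 4W.
Re-solving, 15W = 2439 gives W = 162.6 and L = 732.6.
ΔL = 732.6 - 605 = 127.6.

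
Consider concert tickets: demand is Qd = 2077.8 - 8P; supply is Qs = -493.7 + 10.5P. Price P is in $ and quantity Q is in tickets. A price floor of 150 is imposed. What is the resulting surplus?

With P fixed at 150, quantity demanded is 877.8 and quantity supplied is 1081.3.
Surplus = Qs - Qd = 1081.3 - 877.8 = 203.5.

Surplus = 203.5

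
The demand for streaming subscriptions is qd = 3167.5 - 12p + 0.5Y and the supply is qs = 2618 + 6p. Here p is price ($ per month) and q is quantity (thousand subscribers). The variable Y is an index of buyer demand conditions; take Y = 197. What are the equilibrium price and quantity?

With Y = 197, demand is qd = 3266 - 12p.
The market clears where 3266 - 12p = 2618 + 6p. Rearranging, 18p = 648, hence p* = 36.
Then q* = 3266 - 12(36) = 2834.

p* = 36, q* = 2834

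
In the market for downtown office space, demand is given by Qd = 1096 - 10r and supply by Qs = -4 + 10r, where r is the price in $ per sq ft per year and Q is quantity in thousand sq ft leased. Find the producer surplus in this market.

Equating demand and supply, 1096 - 10r = -4 + 10r gives 20r = 1100, so r* = 55.
From the demand curve, Q* = 1096 - 10(55) = 546.
Supply choke price (Qs = 0): r = 0.4. Producer surplus = ½ × (55 - 0.4) × 546 = 14905.8.

Producer surplus = 14905.8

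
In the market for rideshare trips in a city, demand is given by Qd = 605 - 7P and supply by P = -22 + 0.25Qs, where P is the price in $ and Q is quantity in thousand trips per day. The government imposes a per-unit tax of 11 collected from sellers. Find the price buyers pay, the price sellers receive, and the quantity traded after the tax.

Inverting to quantity form: Qs = 88 + 4P.
The tax drives a wedge P_b - P_s = 11. Substituting P_s = P_b - 11 into supply: Qs = 44 + 4P_b.
Market clearing requires 605 - 7P_b = 44 + 4P_b; hence 561 = 11P_b and P_b = 51.
Then P_s = 51 - 11 = 40 and Q = 605 - 7(51) = 248.

P_b = 51, P_s = 40, Q = 248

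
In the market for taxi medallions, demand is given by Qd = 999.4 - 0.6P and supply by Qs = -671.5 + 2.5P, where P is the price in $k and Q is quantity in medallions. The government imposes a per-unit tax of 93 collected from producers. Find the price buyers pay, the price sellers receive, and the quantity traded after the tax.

Producers keep P_s = P_b - 93 per unit, so supply in terms of the buyer price is Qs = -904 + 2.5P_b.
Set Qd = Qs: 999.4 - 0.6P_b = -904 + 2.5P_b, so 1903.4 = 3.1P_b and P_b = 614.
Then P_s = 614 - 93 = 521 and Q = 999.4 - 0.6(614) = 631.

P_b = 614, P_s = 521, Q = 631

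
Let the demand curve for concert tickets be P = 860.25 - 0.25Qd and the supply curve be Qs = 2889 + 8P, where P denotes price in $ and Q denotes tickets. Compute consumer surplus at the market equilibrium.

Consumer surplus = 1326006.125

Inverting to quantity form: Qd = 3441 - 4P.
The market clears where 3441 - 4P = 2889 + 8P. Rearranging, 12P = 552, hence P* = 46.
From the demand curve, Q* = 3441 - 4(46) = 3257.
Demand choke price (Qd = 0): P = 3441/4 = 860.25. Consumer surplus = ½ × (860.25 - 46) × 3257 = 1326006.125.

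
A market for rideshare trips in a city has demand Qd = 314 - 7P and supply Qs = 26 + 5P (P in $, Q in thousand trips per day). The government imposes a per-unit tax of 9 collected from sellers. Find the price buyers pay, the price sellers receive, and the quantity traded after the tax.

P_b = 27.75, P_s = 18.75, Q = 119.75

Sellers keep P_s = P_b - 9 per unit, so supply in terms of the buyer price is Qs = -19 + 5P_b.
Market clearing requires 314 - 7P_b = -19 + 5P_b; hence 333 = 12P_b and P_b = 27.75.
Then P_s = 27.75 - 9 = 18.75 and Q = 314 - 7(27.75) = 119.75.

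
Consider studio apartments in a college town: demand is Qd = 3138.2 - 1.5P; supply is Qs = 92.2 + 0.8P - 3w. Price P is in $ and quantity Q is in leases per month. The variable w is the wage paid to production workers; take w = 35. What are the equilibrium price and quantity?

P* = 1370, Q* = 1083.2

With w = 35, supply is Qs = -12.8 + 0.8P.
The market clears where 3138.2 - 1.5P = -12.8 + 0.8P. Rearranging, 2.3P = 3151, hence P* = 1370.
Then Q* = 3138.2 - 1.5(1370) = 1083.2.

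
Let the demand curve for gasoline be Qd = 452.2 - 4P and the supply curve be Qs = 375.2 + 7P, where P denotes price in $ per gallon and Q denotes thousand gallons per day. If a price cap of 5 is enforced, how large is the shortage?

At P = 5: Qd = 432.2 and Qs = 410.2.
Shortage = Qd - Qs = 432.2 - 410.2 = 22.

Shortage = 22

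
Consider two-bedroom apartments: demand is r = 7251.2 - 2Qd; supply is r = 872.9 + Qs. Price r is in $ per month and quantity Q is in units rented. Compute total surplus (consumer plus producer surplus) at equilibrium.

Total surplus = 6780451.815

Rewriting in direct form: Qd = 3625.6 - 0.5r and Qs = -872.9 + r.
The market clears where 3625.6 - 0.5r = -872.9 + r. Rearranging, 1.5r = 4498.5, hence r* = 2999.
From the demand curve, Q* = 3625.6 - 0.5(2999) = 2126.1.
Demand choke price = 7251.2; supply choke price = 872.9. CS = ½(7251.2 - 2999)(2126.1) = 4520301.21; PS = ½(2999 - 872.9)(2126.1) = 2260150.605. Total surplus = 6780451.815.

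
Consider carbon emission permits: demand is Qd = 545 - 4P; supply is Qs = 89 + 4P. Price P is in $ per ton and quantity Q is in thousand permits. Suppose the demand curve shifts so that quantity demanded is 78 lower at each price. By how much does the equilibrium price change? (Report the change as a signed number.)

ΔP = -9.75

Set Qd = Qs: 545 - 4P = 89 + 4P, so 456 = 8P and P* = 57.
Then Q* = 545 - 4(57) = 317.
After the shift, demand is Qd = 467 - 4P.
New equilibrium: 378 = 8P, so P = 47.25 and Q = 278.
ΔP = 47.25 - 57 = -9.75.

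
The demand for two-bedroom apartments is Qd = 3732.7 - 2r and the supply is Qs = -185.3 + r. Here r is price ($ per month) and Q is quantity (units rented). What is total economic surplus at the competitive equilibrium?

At equilibrium Qd = Qs, so 3732.7 - 2r = -185.3 + r; collecting terms, 3918 = 3r and r* = 1306.
Then Q* = 3732.7 - 2(1306) = 1120.7.
Demand choke price = 1866.35; supply choke price = 185.3. CS = ½(1866.35 - 1306)(1120.7) = 313992.1225; PS = ½(1306 - 185.3)(1120.7) = 627984.245. Total surplus = 941976.3675.

Total surplus = 941976.3675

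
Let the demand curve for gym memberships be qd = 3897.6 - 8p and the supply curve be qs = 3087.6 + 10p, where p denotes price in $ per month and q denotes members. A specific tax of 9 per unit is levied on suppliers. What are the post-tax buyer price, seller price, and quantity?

With a tax of 9 on suppliers, they supply based on the net price p_s = p_b - 9, so qs = 2997.6 + 10p_b.
Equate demand and the shifted supply: 3897.6 - 8p_b = 2997.6 + 10p_b, giving 18p_b = 900, so p_b = 50.
Then p_s = 50 - 9 = 41 and q = 3897.6 - 8(50) = 3497.6.

p_b = 50, p_s = 41, q = 3497.6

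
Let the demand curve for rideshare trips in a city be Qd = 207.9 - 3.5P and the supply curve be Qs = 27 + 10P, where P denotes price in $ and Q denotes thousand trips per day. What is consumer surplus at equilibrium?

The market clears where 207.9 - 3.5P = 27 + 10P. Rearranging, 13.5P = 180.9, hence P* = 13.4.
Plugging P* into demand: Q* = 207.9 - 3.5(13.4) = 161.
Demand choke price (Qd = 0): P = 207.9/3.5 = 59.4. Consumer surplus = ½ × (59.4 - 13.4) × 161 = 3703.

Consumer surplus = 3703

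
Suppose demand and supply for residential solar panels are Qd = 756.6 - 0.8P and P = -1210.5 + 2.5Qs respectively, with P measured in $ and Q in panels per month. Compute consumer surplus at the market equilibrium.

Consumer surplus = 206640.625

In direct form, Qs = 484.2 + 0.4P.
Equating demand and supply, 756.6 - 0.8P = 484.2 + 0.4P gives 1.2P = 272.4, so P* = 227.
From the demand curve, Q* = 756.6 - 0.8(227) = 575.
Demand choke price (Qd = 0): P = 756.6/0.8 = 945.75. Consumer surplus = ½ × (945.75 - 227) × 575 = 206640.625.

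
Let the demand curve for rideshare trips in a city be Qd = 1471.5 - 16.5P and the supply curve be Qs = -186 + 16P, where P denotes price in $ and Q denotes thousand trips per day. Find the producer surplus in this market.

The market clears where 1471.5 - 16.5P = -186 + 16P. Rearranging, 32.5P = 1657.5, hence P* = 51.
Plugging P* into demand: Q* = 1471.5 - 16.5(51) = 630.
Supply choke price (Qs = 0): P = 11.625. Producer surplus = ½ × (51 - 11.625) × 630 = 12403.125.

Producer surplus = 12403.125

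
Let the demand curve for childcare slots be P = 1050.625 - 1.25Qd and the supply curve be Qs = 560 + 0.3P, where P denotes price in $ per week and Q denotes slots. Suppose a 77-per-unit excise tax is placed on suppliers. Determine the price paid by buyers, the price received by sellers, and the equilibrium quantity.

Inverting to quantity form: Qd = 840.5 - 0.8P.
Suppliers keep P_s = P_b - 77 per unit, so supply in terms of the buyer price is Qs = 536.9 + 0.3P_b.
Equate demand and the shifted supply: 840.5 - 0.8P_b = 536.9 + 0.3P_b, giving 1.1P_b = 303.6, so P_b = 276.
Then P_s = 276 - 77 = 199 and Q = 840.5 - 0.8(276) = 619.7.

P_b = 276, P_s = 199, Q = 619.7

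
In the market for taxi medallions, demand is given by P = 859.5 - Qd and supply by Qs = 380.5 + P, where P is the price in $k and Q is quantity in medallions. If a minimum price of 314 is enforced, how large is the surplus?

In direct form, Qd = 859.5 - P.
At P = 314: Qd = 545.5 and Qs = 694.5.
Surplus = Qs - Qd = 694.5 - 545.5 = 149.

Surplus = 149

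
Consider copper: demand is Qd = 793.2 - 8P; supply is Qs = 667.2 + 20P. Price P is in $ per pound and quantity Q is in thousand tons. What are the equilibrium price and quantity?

P* = 4.5, Q* = 757.2

The market clears where 793.2 - 8P = 667.2 + 20P. Rearranging, 28P = 126, hence P* = 4.5.
Plugging P* into demand: Q* = 793.2 - 8(4.5) = 757.2.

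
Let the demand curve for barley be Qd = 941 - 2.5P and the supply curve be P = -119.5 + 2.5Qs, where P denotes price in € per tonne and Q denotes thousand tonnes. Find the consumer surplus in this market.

Solving each curve for Q: Qs = 47.8 + 0.4P.
Set Qd = Qs: 941 - 2.5P = 47.8 + 0.4P, so 893.2 = 2.9P and P* = 308.
Plugging P* into demand: Q* = 941 - 2.5(308) = 171.
Demand choke price (Qd = 0): P = 941/2.5 = 376.4. Consumer surplus = ½ × (376.4 - 308) × 171 = 5848.2.

Consumer surplus = 5848.2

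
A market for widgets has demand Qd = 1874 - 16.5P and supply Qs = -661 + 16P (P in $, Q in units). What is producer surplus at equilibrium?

At equilibrium Qd = Qs, so 1874 - 16.5P = -661 + 16P; collecting terms, 2535 = 32.5P and P* = 78.
Substitute back: Q* = 1874 - 16.5(78) = 587.
Supply choke price (Qs = 0): P = 41.3125. Producer surplus = ½ × (78 - 41.3125) × 587 = 10767.78125.

Producer surplus = 10767.78125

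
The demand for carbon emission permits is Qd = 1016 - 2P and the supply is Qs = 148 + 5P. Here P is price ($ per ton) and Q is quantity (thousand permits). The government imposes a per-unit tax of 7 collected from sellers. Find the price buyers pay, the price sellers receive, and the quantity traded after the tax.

Sellers keep P_s = P_b - 7 per unit, so supply in terms of the buyer price is Qs = 113 + 5P_b.
Market clearing requires 1016 - 2P_b = 113 + 5P_b; hence 903 = 7P_b and P_b = 129.
So P_s = 122 and the quantity traded is Q = 1016 - 2(129) = 758.

P_b = 129, P_s = 122, Q = 758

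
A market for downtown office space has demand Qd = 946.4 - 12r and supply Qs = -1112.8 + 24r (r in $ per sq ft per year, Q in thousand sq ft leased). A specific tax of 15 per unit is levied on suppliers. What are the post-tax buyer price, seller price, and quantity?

With a tax of 15 on suppliers, they supply based on the net price r_s = r_b - 15, so Qs = -1472.8 + 24r_b.
Set Qd = Qs: 946.4 - 12r_b = -1472.8 + 24r_b, so 2419.2 = 36r_b and r_b = 67.2.
Then r_s = 67.2 - 15 = 52.2 and Q = 946.4 - 12(67.2) = 140.

r_b = 67.2, r_s = 52.2, Q = 140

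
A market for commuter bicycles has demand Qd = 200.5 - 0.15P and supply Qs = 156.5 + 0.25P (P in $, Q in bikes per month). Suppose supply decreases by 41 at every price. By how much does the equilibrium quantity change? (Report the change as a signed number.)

At equilibrium Qd = Qs, so 200.5 - 0.15P = 156.5 + 0.25P; collecting terms, 44 = 0.4P and P* = 110.
From the demand curve, Q* = 200.5 - 0.15(110) = 184.
After the shift, supply is Qs = 115.5 + 0.25P.
The new intersection has 85 = 0.4P, i.e. P = 212.5, Q = 168.625.
ΔQ = 168.625 - 184 = -15.375.

ΔQ = -15.375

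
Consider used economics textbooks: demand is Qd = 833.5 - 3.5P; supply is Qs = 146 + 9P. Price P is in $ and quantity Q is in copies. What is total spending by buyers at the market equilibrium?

Total spending by buyers = 35255

At equilibrium Qd = Qs, so 833.5 - 3.5P = 146 + 9P; collecting terms, 687.5 = 12.5P and P* = 55.
From the demand curve, Q* = 833.5 - 3.5(55) = 641.
Total spending by buyers = P* × Q* = 55 × 641 = 35255.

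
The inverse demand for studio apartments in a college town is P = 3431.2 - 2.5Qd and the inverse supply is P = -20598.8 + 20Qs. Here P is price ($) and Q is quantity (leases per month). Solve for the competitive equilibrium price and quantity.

P* = 761.2, Q* = 1068

Solving each curve for Q: Qd = 1372.48 - 0.4P and Qs = 1029.94 + 0.05P.
The market clears where 1372.48 - 0.4P = 1029.94 + 0.05P. Rearranging, 0.45P = 342.54, hence P* = 761.2.
Substitute back: Q* = 1372.48 - 0.4(761.2) = 1068.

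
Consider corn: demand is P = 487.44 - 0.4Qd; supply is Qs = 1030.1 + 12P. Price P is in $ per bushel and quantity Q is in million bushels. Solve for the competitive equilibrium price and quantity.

P* = 13, Q* = 1186.1

Inverting to quantity form: Qd = 1218.6 - 2.5P.
The market clears where 1218.6 - 2.5P = 1030.1 + 12P. Rearranging, 14.5P = 188.5, hence P* = 13.
Then Q* = 1218.6 - 2.5(13) = 1186.1.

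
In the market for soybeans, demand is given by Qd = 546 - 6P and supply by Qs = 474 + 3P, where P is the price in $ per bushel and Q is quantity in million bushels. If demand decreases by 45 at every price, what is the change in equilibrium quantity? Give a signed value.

The market clears where 546 - 6P = 474 + 3P. Rearranging, 9P = 72, hence P* = 8.
Then Q* = 546 - 6(8) = 498.
After the shift, demand is Qd = 501 - 6P.
Re-solving, 9P = 27 gives P = 3 and Q = 483.
ΔQ = 483 - 498 = -15.

ΔQ = -15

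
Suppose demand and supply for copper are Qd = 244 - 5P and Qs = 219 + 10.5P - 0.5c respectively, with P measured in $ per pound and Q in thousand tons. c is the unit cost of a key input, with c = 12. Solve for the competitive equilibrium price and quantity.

P* = 2, Q* = 234

With c = 12, supply is Qs = 213 + 10.5P.
Set Qd = Qs: 244 - 5P = 213 + 10.5P, so 31 = 15.5P and P* = 2.
From the demand curve, Q* = 244 - 5(2) = 234.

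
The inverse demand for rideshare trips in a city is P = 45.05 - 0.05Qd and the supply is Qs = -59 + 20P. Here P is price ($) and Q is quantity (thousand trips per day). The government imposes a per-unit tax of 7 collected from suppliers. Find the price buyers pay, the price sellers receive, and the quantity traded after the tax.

Solving each curve for Q: Qd = 901 - 20P.
With a tax of 7 on suppliers, they supply based on the net price P_s = P_b - 7, so Qs = -199 + 20P_b.
Set Qd = Qs: 901 - 20P_b = -199 + 20P_b, so 1100 = 40P_b and P_b = 27.5.
So P_s = 20.5 and the quantity traded is Q = 901 - 20(27.5) = 351.

P_b = 27.5, P_s = 20.5, Q = 351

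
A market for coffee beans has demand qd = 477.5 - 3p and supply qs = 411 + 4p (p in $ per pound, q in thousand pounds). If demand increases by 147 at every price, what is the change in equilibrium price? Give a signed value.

Δp = 21

Equating demand and supply, 477.5 - 3p = 411 + 4p gives 7p = 66.5, so p* = 9.5.
Then q* = 477.5 - 3(9.5) = 449.
After the shift, demand is qd = 624.5 - 3p.
New equilibrium: 213.5 = 7p, so p = 30.5 and q = 533.
Δp = 30.5 - 9.5 = 21.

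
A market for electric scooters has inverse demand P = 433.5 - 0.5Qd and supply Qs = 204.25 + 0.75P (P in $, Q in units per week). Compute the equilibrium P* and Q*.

P* = 241, Q* = 385

Rewriting in direct form: Qd = 867 - 2P.
Set Qd = Qs: 867 - 2P = 204.25 + 0.75P, so 662.75 = 2.75P and P* = 241.
Then Q* = 867 - 2(241) = 385.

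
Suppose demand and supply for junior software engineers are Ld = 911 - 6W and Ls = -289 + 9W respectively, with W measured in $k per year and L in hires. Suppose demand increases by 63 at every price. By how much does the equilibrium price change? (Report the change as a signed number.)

The market clears where 911 - 6W = -289 + 9W. Rearranging, 15W = 1200, hence W* = 80.
Then L* = 911 - 6(80) = 431.
After the shift, demand is Ld = 974 - 6W.
Re-solving, 15W = 1263 gives W = 84.2 and L = 468.8.
ΔW = 84.2 - 80 = 4.2.

ΔW = 4.2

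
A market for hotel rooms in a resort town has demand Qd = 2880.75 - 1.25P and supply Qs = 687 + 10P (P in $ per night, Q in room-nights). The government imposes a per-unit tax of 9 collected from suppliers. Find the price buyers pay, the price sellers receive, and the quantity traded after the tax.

With a tax of 9 on suppliers, they supply based on the net price P_s = P_b - 9, so Qs = 597 + 10P_b.
Equate demand and the shifted supply: 2880.75 - 1.25P_b = 597 + 10P_b, giving 11.25P_b = 2283.75, so P_b = 203.
Then P_s = 203 - 9 = 194 and Q = 2880.75 - 1.25(203) = 2627.

P_b = 203, P_s = 194, Q = 2627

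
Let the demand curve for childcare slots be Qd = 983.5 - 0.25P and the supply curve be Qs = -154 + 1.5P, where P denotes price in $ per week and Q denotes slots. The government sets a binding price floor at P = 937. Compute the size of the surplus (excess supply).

Surplus = 502.25

With P fixed at 937, quantity demanded is 749.25 and quantity supplied is 1251.5.
Surplus = Qs - Qd = 1251.5 - 749.25 = 502.25.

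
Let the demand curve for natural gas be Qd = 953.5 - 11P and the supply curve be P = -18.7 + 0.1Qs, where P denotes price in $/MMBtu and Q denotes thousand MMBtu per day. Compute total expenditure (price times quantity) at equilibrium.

Total expenditure = 20148

Rewriting in direct form: Qs = 187 + 10P.
The market clears where 953.5 - 11P = 187 + 10P. Rearranging, 21P = 766.5, hence P* = 36.5.
Plugging P* into demand: Q* = 953.5 - 11(36.5) = 552.
Total expenditure = P* × Q* = 36.5 × 552 = 20148.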